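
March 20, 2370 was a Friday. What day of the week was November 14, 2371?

March 2370: 31 − 20 = 11 days remain.
Then 19 full months totalling 579 days.
November 1–14, 2371: 14 days.
Total: 11 + 579 + 14 = 604 days.
604 mod 7 = 2, so 2 days after Friday is Sunday.

Sunday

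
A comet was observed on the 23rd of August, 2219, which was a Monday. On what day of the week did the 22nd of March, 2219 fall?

Monday

Count forward from the earlier date (March 22, 2219) to the later (August 23, 2219):
March 2219: 31 − 22 = 9 days remain.
Then April (30), May (31), June (30), July (31): 30 + 31 + 30 + 31 = 122 days.
August 1–23, 2219: 23 days.
Total: 9 + 122 + 23 = 154 days.
154 is a multiple of 7, so the 22nd of March, 2219 falls on the same weekday: Monday.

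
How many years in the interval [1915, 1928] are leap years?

Years divisible by 4 in [1915, 1928]: 1916, 1920, 1924, 1928.
No century exceptions apply. Count: 4.

4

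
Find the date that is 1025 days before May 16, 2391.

July 25, 2388

Count 1025 days before May 16, 2391:
Day-of-year of July 25, 2388: 207.
Day-of-year of May 16, 2391: 136.
2388 has 366 days, so 366 − 207 = 159 days remain in 2388.
Full years: 2389: 365; 2390: 365. Sum = 730.
Total: 159 + 730 + 136 = 1025 days.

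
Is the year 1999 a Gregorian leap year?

1999 is not a leap year.

No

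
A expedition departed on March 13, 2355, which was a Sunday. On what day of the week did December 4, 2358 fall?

Day-of-year of March 13, 2355: 72.
Day-of-year of December 4, 2358: 338.
2355 has 365 days, so 365 − 72 = 293 days remain in 2355.
Full years: 2356: 366; 2357: 365. Sum = 731.
Total: 293 + 731 + 338 = 1362 days.
1362 mod 7 = 4, so 4 days after Sunday is Thursday.

Thursday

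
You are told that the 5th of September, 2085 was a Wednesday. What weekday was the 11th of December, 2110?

Day-of-year of September 5, 2085: 248.
Day-of-year of December 11, 2110: 345.
2085 has 365 days, so 365 − 248 = 117 days remain in 2085.
Full years 2086–2109: 19 common + 5 leap = 19×365 + 5×366 = 8765 days.
Total: 117 + 8765 + 345 = 9227 days.
9227 mod 7 = 1, so 1 day after Wednesday is Thursday.

Thursday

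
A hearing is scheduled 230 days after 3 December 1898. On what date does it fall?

21 July 1899

Count 230 days after December 3, 1898:
December 1898: 31 − 3 = 28 days remain.
Then January (31), February 1899 (28), March (31), April (30), May (31), June (30): 31 + 28 + 31 + 30 + 31 + 30 = 181 days.
July 1–21, 1899: 21 days.
Residual: 230 days.
Total: 230 days.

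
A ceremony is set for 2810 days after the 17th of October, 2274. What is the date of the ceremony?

the 27th of June, 2282

Count 2810 days after October 17, 2274:
From October 17, 2274 to October 17, 2281: 7 years, of which 2 contain a Feb 29 — 5×365 + 2×366 = 2557 days.
October 2281: 31 − 17 = 14 days remain.
Then November (30), December (31), January (31), February 2282 (28), March (31), April (30), May (31): 30 + 31 + 31 + 28 + 31 + 30 + 31 = 212 days.
June 1–27, 2282: 27 days.
Residual: 253 days.
Total: 2810 days.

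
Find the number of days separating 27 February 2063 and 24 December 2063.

300

February 2063: 28 − 27 = 1 day remains (2063 is not a leap year, so February has 28 days).
Then 9 full months totalling 275 days.
December 1–24, 2063: 24 days.
Total: 1 + 275 + 24 = 300 days.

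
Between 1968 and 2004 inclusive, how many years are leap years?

10

Years divisible by 4 in [1968, 2004]: 1968, 1972, 1976, 1980, 1984, 1988, 1992, 1996, 2000, 2004.
2000 is divisible by 400, so still leap.
No century exceptions apply. Count: 10.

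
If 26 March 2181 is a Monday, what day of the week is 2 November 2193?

Saturday

Day-of-year of March 26, 2181: 85.
Day-of-year of November 2, 2193: 306.
2181 has 365 days, so 365 − 85 = 280 days remain in 2181.
Full years 2182–2192: 8 common + 3 leap = 8×365 + 3×366 = 4018 days.
Total: 280 + 4018 + 306 = 4604 days.
4604 mod 7 = 5, so 5 days after Monday is Saturday.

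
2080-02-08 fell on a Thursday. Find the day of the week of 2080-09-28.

February 2080: 29 − 8 = 21 days remain (2080 is a leap year, so February has 29 days).
Then March (31), April (30), May (31), June (30), July (31), August (31): 31 + 30 + 31 + 30 + 31 + 31 = 184 days.
September 1–28, 2080: 28 days.
Total: 21 + 184 + 28 = 233 days.
233 mod 7 = 2, so 2 days after Thursday is Saturday.

Saturday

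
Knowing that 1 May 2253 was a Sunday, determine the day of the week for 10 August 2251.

Sunday

Count forward from the earlier date (August 10, 2251) to the later (May 1, 2253):
August 10, 2251 → August 10, 2252: 366 days (2252 is a leap year).
August 2252: 31 − 10 = 21 days remain.
Then September (30), October (31), November (30), December (31), January (31), February 2253 (28), March (31), April (30): 30 + 31 + 30 + 31 + 31 + 28 + 31 + 30 = 242 days.
May 1, 2253: 1 day.
Residual: 264 days.
Total: 630 days.
630 is a multiple of 7, so 10 August 2251 falls on the same weekday: Sunday.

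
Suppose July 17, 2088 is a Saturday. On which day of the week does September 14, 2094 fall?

Day-of-year of July 17, 2088: 199.
Day-of-year of September 14, 2094: 257.
2088 has 366 days, so 366 − 199 = 167 days remain in 2088.
Full years: 2089: 365; 2090: 365; 2091: 365; 2092: 366; 2093: 365. Sum = 1826.
Total: 167 + 1826 + 257 = 2250 days.
2250 mod 7 = 3, so 3 days after Saturday is Tuesday.

Tuesday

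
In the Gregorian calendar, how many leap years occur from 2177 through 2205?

6

Years divisible by 4 in [2177, 2205]: 2180, 2184, 2188, 2192, 2196, 2200, 2204.
Of these, 2200 is divisible by 100 but not 400, so not leap.
Leap years: 7 − 1 = 6.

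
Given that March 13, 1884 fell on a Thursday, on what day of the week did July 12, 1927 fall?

Tuesday

Day-of-year of March 13, 1884: 73.
Day-of-year of July 12, 1927: 193.
1884 has 366 days, so 366 − 73 = 293 days remain in 1884.
Full years 1885–1926: 33 common + 9 leap = 33×365 + 9×366 = 15339 days.
Total: 293 + 15339 + 193 = 15825 days.
15825 mod 7 = 5, so 5 days after Thursday is Tuesday.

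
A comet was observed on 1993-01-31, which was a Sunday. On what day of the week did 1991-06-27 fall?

Thursday

Count forward from the earlier date (June 27, 1991) to the later (January 31, 1993):
June 1991: 30 − 27 = 3 days remain.
Then 18 full months totalling 550 days.
January 1–31, 1993: 31 days.
Total: 3 + 550 + 31 = 584 days.
584 mod 7 = 3, so 3 days before Sunday is Thursday.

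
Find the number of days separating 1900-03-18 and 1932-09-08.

11862

From March 18, 1900 to March 18, 1932: 32 years, of which 8 contain a Feb 29 — 24×365 + 8×366 = 11688 days.
March 1932: 31 − 18 = 13 days remain.
Then April (30), May (31), June (30), July (31), August (31): 30 + 31 + 30 + 31 + 31 = 153 days.
September 1–8, 1932: 8 days.
Residual: 174 days.
Total: 11862 days.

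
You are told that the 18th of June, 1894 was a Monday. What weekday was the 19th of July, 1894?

Thursday

June 1894: 30 − 18 = 12 days remain.
July 1–19, 1894: 19 days.
Total: 12 + 19 = 31 days.
31 mod 7 = 3, so 3 days after Monday is Thursday.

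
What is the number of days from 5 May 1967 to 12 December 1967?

May 1967: 31 − 5 = 26 days remain.
Then June (30), July (31), August (31), September (30), October (31), November (30): 30 + 31 + 31 + 30 + 31 + 30 = 183 days.
December 1–12, 1967: 12 days.
Total: 26 + 183 + 12 = 221 days.

221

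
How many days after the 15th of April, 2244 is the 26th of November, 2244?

April 2244: 30 − 15 = 15 days remain.
Then May (31), June (30), July (31), August (31), September (30), October (31): 31 + 30 + 31 + 31 + 30 + 31 = 184 days.
November 1–26, 2244: 26 days.
Total: 15 + 184 + 26 = 225 days.

225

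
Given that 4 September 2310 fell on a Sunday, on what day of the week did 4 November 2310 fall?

September 2310: 30 − 4 = 26 days remain.
Then October (31): 31 days.
November 1–4, 2310: 4 days.
Total: 26 + 31 + 4 = 61 days.
61 mod 7 = 5, so 5 days after Sunday is Friday.

Friday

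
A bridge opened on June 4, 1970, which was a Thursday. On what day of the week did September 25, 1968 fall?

Count forward from the earlier date (September 25, 1968) to the later (June 4, 1970):
September 25, 1968 → September 25, 1969: 365 days.
September 1969: 30 − 25 = 5 days remain.
Then October (31), November (30), December (31), January (31), February 1970 (28), March (31), April (30), May (31): 31 + 30 + 31 + 31 + 28 + 31 + 30 + 31 = 243 days.
June 1–4, 1970: 4 days.
Residual: 252 days.
Total: 617 days.
617 mod 7 = 1, so 1 day before Thursday is Wednesday.

Wednesday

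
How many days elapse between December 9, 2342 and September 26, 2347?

1752

Day-of-year of December 9, 2342: 343.
Day-of-year of September 26, 2347: 269.
2342 has 365 days, so 365 − 343 = 22 days remain in 2342.
Full years: 2343: 365; 2344: 366; 2345: 365; 2346: 365. Sum = 1461.
Total: 22 + 1461 + 269 = 1752 days.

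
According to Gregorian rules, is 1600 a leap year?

Yes

1600 is a leap year (divisible by 400).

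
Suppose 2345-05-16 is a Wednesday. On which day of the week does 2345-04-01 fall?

Count forward from the earlier date (April 1, 2345) to the later (May 16, 2345):
April 2345: 30 − 1 = 29 days remain.
May 1–16, 2345: 16 days.
Total: 29 + 16 = 45 days.
45 mod 7 = 3, so 3 days before Wednesday is Sunday.

Sunday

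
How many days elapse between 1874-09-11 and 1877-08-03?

September 11, 1874 → September 11, 1875: 365 days.
September 11, 1875 → September 11, 1876: 366 days (1876 is a leap year).
September 1876: 30 − 11 = 19 days remain.
Then 10 full months totalling 304 days.
August 1–3, 1877: 3 days.
Residual: 326 days.
Total: 1057 days.

1057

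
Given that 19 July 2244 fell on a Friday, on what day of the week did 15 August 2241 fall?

Count forward from the earlier date (August 15, 2241) to the later (July 19, 2244):
August 15, 2241 → August 15, 2242: 365 days.
August 15, 2242 → August 15, 2243: 365 days.
August 2243: 31 − 15 = 16 days remain.
Then 10 full months totalling 304 days.
July 1–19, 2244: 19 days.
Residual: 339 days.
Total: 1069 days.
1069 mod 7 = 5, so 5 days before Friday is Sunday.

Sunday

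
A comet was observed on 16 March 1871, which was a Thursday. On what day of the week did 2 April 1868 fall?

Thursday

Count forward from the earlier date (April 2, 1868) to the later (March 16, 1871):
Day-of-year of April 2, 1868: 93.
Day-of-year of March 16, 1871: 75.
1868 has 366 days, so 366 − 93 = 273 days remain in 1868.
Full years: 1869: 365; 1870: 365. Sum = 730.
Total: 273 + 730 + 75 = 1078 days.
1078 is a multiple of 7, so 2 April 1868 falls on the same weekday: Thursday.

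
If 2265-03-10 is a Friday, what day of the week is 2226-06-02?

Friday

Count forward from the earlier date (June 2, 2226) to the later (March 10, 2265):
From June 2, 2226 to June 2, 2264: 38 years, of which 10 contain a Feb 29 — 28×365 + 10×366 = 13880 days.
June 2264: 30 − 2 = 28 days remain.
Then July (31), August (31), September (30), October (31), November (30), December (31), January (31), February 2265 (28): 31 + 31 + 30 + 31 + 30 + 31 + 31 + 28 = 243 days.
March 1–10, 2265: 10 days.
Residual: 281 days.
Total: 14161 days.
14161 is a multiple of 7, so 2226-06-02 falls on the same weekday: Friday.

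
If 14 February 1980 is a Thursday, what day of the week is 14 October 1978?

Count forward from the earlier date (October 14, 1978) to the later (February 14, 1980):
Day-of-year of October 14, 1978: 287.
Day-of-year of February 14, 1980: 45.
1978 has 365 days, so 365 − 287 = 78 days remain in 1978.
Full years: 1979: 365. Sum = 365.
Total: 78 + 365 + 45 = 488 days.
488 mod 7 = 5, so 5 days before Thursday is Saturday.

Saturday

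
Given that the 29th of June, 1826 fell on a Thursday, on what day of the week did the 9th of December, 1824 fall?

Thursday

Count forward from the earlier date (December 9, 1824) to the later (June 29, 1826):
Day-of-year of December 9, 1824: 344.
Day-of-year of June 29, 1826: 180.
1824 has 366 days, so 366 − 344 = 22 days remain in 1824.
Full years: 1825: 365. Sum = 365.
Total: 22 + 365 + 180 = 567 days.
567 is a multiple of 7, so the 9th of December, 1824 falls on the same weekday: Thursday.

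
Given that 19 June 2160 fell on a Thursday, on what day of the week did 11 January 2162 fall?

Day-of-year of June 19, 2160: 171.
Day-of-year of January 11, 2162: 11.
2160 has 366 days, so 366 − 171 = 195 days remain in 2160.
Full years: 2161: 365. Sum = 365.
Total: 195 + 365 + 11 = 571 days.
571 mod 7 = 4, so 4 days after Thursday is Monday.

Monday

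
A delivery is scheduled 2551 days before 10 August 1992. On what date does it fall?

16 August 1985

Count 2551 days before August 10, 1992:
August 16, 1985 → August 16, 1986: 365 days.
August 16, 1986 → August 16, 1987: 365 days.
August 16, 1987 → August 16, 1988: 366 days (1988 is a leap year).
August 16, 1988 → August 16, 1989: 365 days.
August 16, 1989 → August 16, 1990: 365 days.
August 16, 1990 → August 16, 1991: 365 days.
August 1991: 31 − 16 = 15 days remain.
Then 11 full months totalling 335 days.
August 1–10, 1992: 10 days.
Residual: 360 days.
Total: 2551 days.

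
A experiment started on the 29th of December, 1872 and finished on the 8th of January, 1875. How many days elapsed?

December 29, 1872 → December 29, 1873: 365 days.
December 29, 1873 → December 29, 1874: 365 days.
December 1874: 31 − 29 = 2 days remain.
January 1–8, 1875: 8 days.
Residual: 10 days.
Total: 740 days.

740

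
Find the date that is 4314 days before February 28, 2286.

May 8, 2274

Count 4314 days before February 28, 2286:
Day-of-year of May 8, 2274: 128.
Day-of-year of February 28, 2286: 59.
2274 has 365 days, so 365 − 128 = 237 days remain in 2274.
Full years 2275–2285: 8 common + 3 leap = 8×365 + 3×366 = 4018 days.
Total: 237 + 4018 + 59 = 4314 days.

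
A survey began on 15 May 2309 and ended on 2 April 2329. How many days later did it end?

Day-of-year of May 15, 2309: 135.
Day-of-year of April 2, 2329: 92.
2309 has 365 days, so 365 − 135 = 230 days remain in 2309.
Full years 2310–2328: 14 common + 5 leap = 14×365 + 5×366 = 6940 days.
Total: 230 + 6940 + 92 = 7262 days.

7262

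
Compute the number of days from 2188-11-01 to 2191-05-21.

931

November 1, 2188 → November 1, 2189: 365 days.
November 1, 2189 → November 1, 2190: 365 days.
November 2190: 30 − 1 = 29 days remain.
Then December (31), January (31), February 2191 (28), March (31), April (30): 31 + 31 + 28 + 31 + 30 = 151 days.
May 1–21, 2191: 21 days.
Residual: 201 days.
Total: 931 days.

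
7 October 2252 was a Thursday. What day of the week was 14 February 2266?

Wednesday

Day-of-year of October 7, 2252: 281.
Day-of-year of February 14, 2266: 45.
2252 has 366 days, so 366 − 281 = 85 days remain in 2252.
Full years 2253–2265: 10 common + 3 leap = 10×365 + 3×366 = 4748 days.
Total: 85 + 4748 + 45 = 4878 days.
4878 mod 7 = 6, so 6 days after Thursday is Wednesday.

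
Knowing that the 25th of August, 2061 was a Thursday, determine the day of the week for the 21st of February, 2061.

Monday

Count forward from the earlier date (February 21, 2061) to the later (August 25, 2061):
February 2061: 28 − 21 = 7 days remain (2061 is not a leap year, so February has 28 days).
Then March (31), April (30), May (31), June (30), July (31): 31 + 30 + 31 + 30 + 31 = 153 days.
August 1–25, 2061: 25 days.
Total: 7 + 153 + 25 = 185 days.
185 mod 7 = 3, so 3 days before Thursday is Monday.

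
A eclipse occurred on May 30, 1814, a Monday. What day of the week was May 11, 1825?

From May 30, 1814 to May 30, 1824: 10 years, of which 3 contain a Feb 29 — 7×365 + 3×366 = 3653 days.
May 1824: 31 − 30 = 1 day remains.
Then 11 full months totalling 334 days.
May 1–11, 1825: 11 days.
Residual: 346 days.
Total: 3999 days.
3999 mod 7 = 2, so 2 days after Monday is Wednesday.

Wednesday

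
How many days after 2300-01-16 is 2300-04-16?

90

January 2300: 31 − 16 = 15 days remain.
Then February 2300 (28), March (31): 28 + 31 = 59 days.
April 1–16, 2300: 16 days.
Total: 15 + 59 + 16 = 90 days.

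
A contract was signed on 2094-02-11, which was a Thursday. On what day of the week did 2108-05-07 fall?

Monday

Day-of-year of February 11, 2094: 42.
Day-of-year of May 7, 2108: 128.
2094 has 365 days, so 365 − 42 = 323 days remain in 2094.
Full years 2095–2107: 11 common + 2 leap = 11×365 + 2×366 = 4747 days.
Total: 323 + 4747 + 128 = 5198 days.
5198 mod 7 = 4, so 4 days after Thursday is Monday.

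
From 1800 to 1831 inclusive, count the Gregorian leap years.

7

Years divisible by 4 in [1800, 1831]: 1800, 1804, 1808, 1812, 1816, 1820, 1824, 1828.
Of these, 1800 is divisible by 100 but not 400, so not leap.
Leap years: 8 − 1 = 7.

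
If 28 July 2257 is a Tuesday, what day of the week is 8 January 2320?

From July 28, 2257 to July 28, 2319: 62 years, of which 14 contain a Feb 29 — 48×365 + 14×366 = 22644 days.
(2300 is not a leap year (divisible by 100 but not 400).)
July 2319: 31 − 28 = 3 days remain.
Then August (31), September (30), October (31), November (30), December (31): 31 + 30 + 31 + 30 + 31 = 153 days.
January 1–8, 2320: 8 days.
Residual: 164 days.
Total: 22808 days.
22808 mod 7 = 2, so 2 days after Tuesday is Thursday.

Thursday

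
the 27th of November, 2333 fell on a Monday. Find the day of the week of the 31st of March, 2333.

Friday

Count forward from the earlier date (March 31, 2333) to the later (November 27, 2333):
March 2333: 31 − 31 = 0 days remain.
Then April (30), May (31), June (30), July (31), August (31), September (30), October (31): 30 + 31 + 30 + 31 + 31 + 30 + 31 = 214 days.
November 1–27, 2333: 27 days.
Total: 0 + 214 + 27 = 241 days.
241 mod 7 = 3, so 3 days before Monday is Friday.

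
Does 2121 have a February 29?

No

2121 is not a leap year.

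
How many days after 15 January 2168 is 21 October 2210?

Day-of-year of January 15, 2168: 15.
Day-of-year of October 21, 2210: 294.
2168 has 366 days, so 366 − 15 = 351 days remain in 2168.
Full years 2169–2209: 32 common + 9 leap = 32×365 + 9×366 = 14974 days.
Total: 351 + 14974 + 294 = 15619 days.

15619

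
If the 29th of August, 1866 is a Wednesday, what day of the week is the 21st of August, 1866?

Count forward from the earlier date (August 21, 1866) to the later (August 29, 1866):
Within August 1866: 29 − 21 = 8 days.
8 mod 7 = 1, so 1 day before Wednesday is Tuesday.

Tuesday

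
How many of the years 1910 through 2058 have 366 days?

37

Years divisible by 4: 1912, 1916, …, 2056 — 37 in all.
2000 is divisible by 400, so still leap.
No century exceptions apply. Count: 37.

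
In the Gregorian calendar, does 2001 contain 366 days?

2001 is not a leap year.

No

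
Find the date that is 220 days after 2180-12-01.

2181-07-09

Count 220 days after December 1, 2180:
December 2180: 31 − 1 = 30 days remain.
Then January (31), February 2181 (28), March (31), April (30), May (31), June (30): 31 + 28 + 31 + 30 + 31 + 30 = 181 days.
July 1–9, 2181: 9 days.
Total: 30 + 181 + 9 = 220 days.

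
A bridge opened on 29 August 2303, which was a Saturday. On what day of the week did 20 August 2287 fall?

Saturday

Count forward from the earlier date (August 20, 2287) to the later (August 29, 2303):
From August 20, 2287 to August 20, 2303: 16 years, of which 3 contain a Feb 29 — 13×365 + 3×366 = 5843 days.
(2300 is not a leap year (divisible by 100 but not 400).)
Within August 2303: 29 − 20 = 9 days.
Total: 5852 days.
5852 is a multiple of 7, so 20 August 2287 falls on the same weekday: Saturday.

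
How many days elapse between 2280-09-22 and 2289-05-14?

3156

Day-of-year of September 22, 2280: 266.
Day-of-year of May 14, 2289: 134.
2280 has 366 days, so 366 − 266 = 100 days remain in 2280.
Full years 2281–2288: 6 common + 2 leap = 6×365 + 2×366 = 2922 days.
Total: 100 + 2922 + 134 = 3156 days.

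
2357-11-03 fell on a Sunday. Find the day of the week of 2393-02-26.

Friday

Day-of-year of November 3, 2357: 307.
Day-of-year of February 26, 2393: 57.
2357 has 365 days, so 365 − 307 = 58 days remain in 2357.
Full years 2358–2392: 26 common + 9 leap = 26×365 + 9×366 = 12784 days.
Total: 58 + 12784 + 57 = 12899 days.
12899 mod 7 = 5, so 5 days after Sunday is Friday.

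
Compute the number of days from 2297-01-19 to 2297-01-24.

Within January 2297: 24 − 19 = 5 days.

5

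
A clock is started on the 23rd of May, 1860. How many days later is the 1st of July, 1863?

1134

May 23, 1860 → May 23, 1861: 365 days.
May 23, 1861 → May 23, 1862: 365 days.
May 23, 1862 → May 23, 1863: 365 days.
May 1863: 31 − 23 = 8 days remain.
Then June (30): 30 days.
July 1, 1863: 1 day.
Residual: 39 days.
Total: 1134 days.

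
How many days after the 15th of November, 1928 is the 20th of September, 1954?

9440

Day-of-year of November 15, 1928: 320.
Day-of-year of September 20, 1954: 263.
1928 has 366 days, so 366 − 320 = 46 days remain in 1928.
Full years 1929–1953: 19 common + 6 leap = 19×365 + 6×366 = 9131 days.
Total: 46 + 9131 + 263 = 9440 days.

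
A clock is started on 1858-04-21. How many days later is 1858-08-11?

112

April 1858: 30 − 21 = 9 days remain.
Then May (31), June (30), July (31): 31 + 30 + 31 = 92 days.
August 1–11, 1858: 11 days.
Total: 9 + 92 + 11 = 112 days.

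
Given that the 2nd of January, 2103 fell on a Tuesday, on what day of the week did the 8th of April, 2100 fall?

Thursday

Count forward from the earlier date (April 8, 2100) to the later (January 2, 2103):
Day-of-year of April 8, 2100: 98.
Day-of-year of January 2, 2103: 2.
2100 has 365 days, so 365 − 98 = 267 days remain in 2100.
Full years: 2101: 365; 2102: 365. Sum = 730.
Total: 267 + 730 + 2 = 999 days.
999 mod 7 = 5, so 5 days before Tuesday is Thursday.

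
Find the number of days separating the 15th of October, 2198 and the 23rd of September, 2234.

13126

Day-of-year of October 15, 2198: 288.
Day-of-year of September 23, 2234: 266.
2198 has 365 days, so 365 − 288 = 77 days remain in 2198.
Full years 2199–2233: 27 common + 8 leap = 27×365 + 8×366 = 12783 days.
Total: 77 + 12783 + 266 = 13126 days.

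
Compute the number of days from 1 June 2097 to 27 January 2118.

7544

From June 1, 2097 to June 1, 2117: 20 years, of which 4 contain a Feb 29 — 16×365 + 4×366 = 7304 days.
(2100 is not a leap year (divisible by 100 but not 400).)
June 2117: 30 − 1 = 29 days remain.
Then July (31), August (31), September (30), October (31), November (30), December (31): 31 + 31 + 30 + 31 + 30 + 31 = 184 days.
January 1–27, 2118: 27 days.
Residual: 240 days.
Total: 7544 days.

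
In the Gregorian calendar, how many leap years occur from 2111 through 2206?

Years divisible by 4: 2112, 2116, …, 2204 — 24 in all.
Of these, 2200 is divisible by 100 but not 400, so not leap.
Leap years: 24 − 1 = 23.

23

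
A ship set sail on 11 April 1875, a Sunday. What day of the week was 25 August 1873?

Monday

Count forward from the earlier date (August 25, 1873) to the later (April 11, 1875):
August 1873: 31 − 25 = 6 days remain.
Then 19 full months totalling 577 days.
April 1–11, 1875: 11 days.
Total: 6 + 577 + 11 = 594 days.
594 mod 7 = 6, so 6 days before Sunday is Monday.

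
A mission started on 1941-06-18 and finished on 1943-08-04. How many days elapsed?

777

June 1941: 30 − 18 = 12 days remain.
Then 25 full months totalling 761 days.
August 1–4, 1943: 4 days.
Total: 12 + 761 + 4 = 777 days.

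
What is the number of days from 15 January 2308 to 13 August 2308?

January 2308: 31 − 15 = 16 days remain.
Then February 2308 (29), March (31), April (30), May (31), June (30), July (31): 29 + 31 + 30 + 31 + 30 + 31 = 182 days.
August 1–13, 2308: 13 days.
Total: 16 + 182 + 13 = 211 days.

211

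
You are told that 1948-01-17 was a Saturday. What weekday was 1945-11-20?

Count forward from the earlier date (November 20, 1945) to the later (January 17, 1948):
November 20, 1945 → November 20, 1946: 365 days.
November 20, 1946 → November 20, 1947: 365 days.
November 1947: 30 − 20 = 10 days remain.
Then December (31): 31 days.
January 1–17, 1948: 17 days.
Residual: 58 days.
Total: 788 days.
788 mod 7 = 4, so 4 days before Saturday is Tuesday.

Tuesday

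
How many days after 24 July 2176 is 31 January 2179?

July 24, 2176 → July 24, 2177: 365 days.
July 24, 2177 → July 24, 2178: 365 days.
July 2178: 31 − 24 = 7 days remain.
Then August (31), September (30), October (31), November (30), December (31): 31 + 30 + 31 + 30 + 31 = 153 days.
January 1–31, 2179: 31 days.
Residual: 191 days.
Total: 921 days.

921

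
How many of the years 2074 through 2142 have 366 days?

Years divisible by 4: 2076, 2080, …, 2140 — 17 in all.
Of these, 2100 is divisible by 100 but not 400, so not leap.
Leap years: 17 − 1 = 16.

16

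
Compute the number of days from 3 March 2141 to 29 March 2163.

8061

From March 3, 2141 to March 3, 2163: 22 years, of which 5 contain a Feb 29 — 17×365 + 5×366 = 8035 days.
Within March 2163: 29 − 3 = 26 days.
Total: 8061 days.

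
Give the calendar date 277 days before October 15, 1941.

January 11, 1941

Count 277 days before October 15, 1941:
January 1941: 31 − 11 = 20 days remain.
Then February 1941 (28), March (31), April (30), May (31), June (30), July (31), August (31), September (30): 28 + 31 + 30 + 31 + 30 + 31 + 31 + 30 = 242 days.
October 1–15, 1941: 15 days.
Total: 20 + 242 + 15 = 277 days.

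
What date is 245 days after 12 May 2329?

12 January 2330

Count 245 days after May 12, 2329:
May 2329: 31 − 12 = 19 days remain.
Then June (30), July (31), August (31), September (30), October (31), November (30), December (31): 30 + 31 + 31 + 30 + 31 + 30 + 31 = 214 days.
January 1–12, 2330: 12 days.
Total: 19 + 214 + 12 = 245 days.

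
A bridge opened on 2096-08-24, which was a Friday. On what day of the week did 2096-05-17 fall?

Count forward from the earlier date (May 17, 2096) to the later (August 24, 2096):
May 2096: 31 − 17 = 14 days remain.
Then June (30), July (31): 30 + 31 = 61 days.
August 1–24, 2096: 24 days.
Total: 14 + 61 + 24 = 99 days.
99 mod 7 = 1, so 1 day before Friday is Thursday.

Thursday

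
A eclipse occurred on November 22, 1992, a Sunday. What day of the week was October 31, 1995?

Day-of-year of November 22, 1992: 327.
Day-of-year of October 31, 1995: 304.
1992 has 366 days, so 366 − 327 = 39 days remain in 1992.
Full years: 1993: 365; 1994: 365. Sum = 730.
Total: 39 + 730 + 304 = 1073 days.
1073 mod 7 = 2, so 2 days after Sunday is Tuesday.

Tuesday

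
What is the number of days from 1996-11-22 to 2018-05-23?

7852

From November 22, 1996 to November 22, 2017: 21 years, of which 5 contain a Feb 29 — 16×365 + 5×366 = 7670 days.
(2000 is a leap year (divisible by 400).)
November 2017: 30 − 22 = 8 days remain.
Then December (31), January (31), February 2018 (28), March (31), April (30): 31 + 31 + 28 + 31 + 30 = 151 days.
May 1–23, 2018: 23 days.
Residual: 182 days.
Total: 7852 days.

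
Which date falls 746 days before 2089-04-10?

2087-03-26

Count 746 days before April 10, 2089:
March 26, 2087 → March 26, 2088: 366 days (2088 is a leap year).
March 26, 2088 → March 26, 2089: 365 days.
March 2089: 31 − 26 = 5 days remain.
April 1–10, 2089: 10 days.
Residual: 15 days.
Total: 746 days.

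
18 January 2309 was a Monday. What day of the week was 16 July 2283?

Count forward from the earlier date (July 16, 2283) to the later (January 18, 2309):
From July 16, 2283 to July 16, 2308: 25 years, of which 6 contain a Feb 29 — 19×365 + 6×366 = 9131 days.
(2300 is not a leap year (divisible by 100 but not 400).)
July 2308: 31 − 16 = 15 days remain.
Then August (31), September (30), October (31), November (30), December (31): 31 + 30 + 31 + 30 + 31 = 153 days.
January 1–18, 2309: 18 days.
Residual: 186 days.
Total: 9317 days.
9317 is a multiple of 7, so 16 July 2283 falls on the same weekday: Monday.

Monday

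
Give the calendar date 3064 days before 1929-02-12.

1920-09-23

Count 3064 days before February 12, 1929:
From September 23, 1920 to September 23, 1928: 8 years, of which 2 contain a Feb 29 — 6×365 + 2×366 = 2922 days.
September 1928: 30 − 23 = 7 days remain.
Then October (31), November (30), December (31), January (31): 31 + 30 + 31 + 31 = 123 days.
February 1–12, 1929: 12 days (1929 is not a leap year).
Residual: 142 days.
Total: 3064 days.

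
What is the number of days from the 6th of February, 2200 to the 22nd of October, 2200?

February 2200: 28 − 6 = 22 days remain (2200 is not a leap year (divisible by 100 but not 400), so February has 28 days).
Then March (31), April (30), May (31), June (30), July (31), August (31), September (30): 31 + 30 + 31 + 30 + 31 + 31 + 30 = 214 days.
October 1–22, 2200: 22 days.
Total: 22 + 214 + 22 = 258 days.

258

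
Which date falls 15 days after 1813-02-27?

1813-03-14

Count 15 days after February 27, 1813:
February 1813: 28 − 27 = 1 day remains (1813 is not a leap year, so February has 28 days).
March 1–14, 1813: 14 days.
Total: 1 + 14 = 15 days.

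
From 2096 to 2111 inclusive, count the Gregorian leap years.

3

Years divisible by 4 in [2096, 2111]: 2096, 2100, 2104, 2108.
Of these, 2100 is divisible by 100 but not 400, so not leap.
Leap years: 4 − 1 = 3.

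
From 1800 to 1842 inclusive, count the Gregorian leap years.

Years divisible by 4 in [1800, 1842]: 1800, 1804, 1808, 1812, 1816, 1820, 1824, 1828, 1832, 1836, 1840.
Of these, 1800 is divisible by 100 but not 400, so not leap.
Leap years: 11 − 1 = 10.

10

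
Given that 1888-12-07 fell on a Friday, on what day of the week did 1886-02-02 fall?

Tuesday

Count forward from the earlier date (February 2, 1886) to the later (December 7, 1888):
February 1886: 28 − 2 = 26 days remain (1886 is not a leap year, so February has 28 days).
Then 33 full months totalling 1006 days.
December 1–7, 1888: 7 days.
Total: 26 + 1006 + 7 = 1039 days.
1039 mod 7 = 3, so 3 days before Friday is Tuesday.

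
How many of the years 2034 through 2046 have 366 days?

3

Years divisible by 4 in [2034, 2046]: 2036, 2040, 2044.
No century exceptions apply. Count: 3.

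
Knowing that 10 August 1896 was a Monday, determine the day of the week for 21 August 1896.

Friday

Within August 1896: 21 − 10 = 11 days.
11 mod 7 = 4, so 4 days after Monday is Friday.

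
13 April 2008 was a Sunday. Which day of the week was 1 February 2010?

April 2008: 30 − 13 = 17 days remain.
Then 21 full months totalling 641 days.
February 1, 2010: 1 day (2010 is not a leap year).
Total: 17 + 641 + 1 = 659 days.
659 mod 7 = 1, so 1 day after Sunday is Monday.

Monday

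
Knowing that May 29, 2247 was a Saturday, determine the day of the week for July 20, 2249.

Friday

May 2247: 31 − 29 = 2 days remain.
Then 25 full months totalling 761 days.
July 1–20, 2249: 20 days.
Total: 2 + 761 + 20 = 783 days.
783 mod 7 = 6, so 6 days after Saturday is Friday.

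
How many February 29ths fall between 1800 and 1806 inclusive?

1

Years divisible by 4 in [1800, 1806]: 1800, 1804.
Of these, 1800 is divisible by 100 but not 400, so not leap.
Leap years: 2 − 1 = 1.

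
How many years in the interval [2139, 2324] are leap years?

45

Years divisible by 4: 2140, 2144, …, 2324 — 47 in all.
Of these, 2200, 2300 are divisible by 100 but not 400, so not leap.
Leap years: 47 − 2 = 45.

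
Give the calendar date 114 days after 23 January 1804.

16 May 1804

Count 114 days after January 23, 1804:
January 1804: 31 − 23 = 8 days remain.
Then February 1804 (29), March (31), April (30): 29 + 31 + 30 = 90 days.
May 1–16, 1804: 16 days.
Total: 8 + 90 + 16 = 114 days.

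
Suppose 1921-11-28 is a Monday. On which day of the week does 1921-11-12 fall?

Count forward from the earlier date (November 12, 1921) to the later (November 28, 1921):
Within November 1921: 28 − 12 = 16 days.
16 mod 7 = 2, so 2 days before Monday is Saturday.

Saturday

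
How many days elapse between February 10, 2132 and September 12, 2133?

580

February 10, 2132 → February 10, 2133: 366 days (2132 is a leap year).
February 2133: 28 − 10 = 18 days remain (2133 is not a leap year, so February has 28 days).
Then March (31), April (30), May (31), June (30), July (31), August (31): 31 + 30 + 31 + 30 + 31 + 31 = 184 days.
September 1–12, 2133: 12 days.
Residual: 214 days.
Total: 580 days.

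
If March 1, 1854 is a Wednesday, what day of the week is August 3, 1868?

Day-of-year of March 1, 1854: 60.
Day-of-year of August 3, 1868: 216.
1854 has 365 days, so 365 − 60 = 305 days remain in 1854.
Full years 1855–1867: 10 common + 3 leap = 10×365 + 3×366 = 4748 days.
Total: 305 + 4748 + 216 = 5269 days.
5269 mod 7 = 5, so 5 days after Wednesday is Monday.

Monday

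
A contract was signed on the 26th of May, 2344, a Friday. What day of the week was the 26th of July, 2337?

Count forward from the earlier date (July 26, 2337) to the later (May 26, 2344):
Day-of-year of July 26, 2337: 207.
Day-of-year of May 26, 2344: 147.
2337 has 365 days, so 365 − 207 = 158 days remain in 2337.
Full years: 2338: 365; 2339: 365; 2340: 366; 2341: 365; 2342: 365; 2343: 365. Sum = 2191.
Total: 158 + 2191 + 147 = 2496 days.
2496 mod 7 = 4, so 4 days before Friday is Monday.

Monday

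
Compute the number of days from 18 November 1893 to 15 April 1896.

Day-of-year of November 18, 1893: 322.
Day-of-year of April 15, 1896: 106.
1893 has 365 days, so 365 − 322 = 43 days remain in 1893.
Full years: 1894: 365; 1895: 365. Sum = 730.
Total: 43 + 730 + 106 = 879 days.

879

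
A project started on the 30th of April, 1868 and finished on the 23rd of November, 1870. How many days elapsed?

April 1868: 30 − 30 = 0 days remain.
Then 30 full months totalling 914 days.
November 1–23, 1870: 23 days.
Total: 0 + 914 + 23 = 937 days.

937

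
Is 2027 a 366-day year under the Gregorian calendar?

No

2027 is not a leap year.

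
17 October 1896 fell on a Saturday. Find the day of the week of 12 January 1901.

October 17, 1896 → October 17, 1897: 365 days.
October 17, 1897 → October 17, 1898: 365 days.
October 17, 1898 → October 17, 1899: 365 days.
October 17, 1899 → October 17, 1900: 365 days (1900 is not a leap year (divisible by 100 but not 400)).
October 1900: 31 − 17 = 14 days remain.
Then November (30), December (31): 30 + 31 = 61 days.
January 1–12, 1901: 12 days.
Residual: 87 days.
Total: 1547 days.
1547 is a multiple of 7, so 12 January 1901 falls on the same weekday: Saturday.

Saturday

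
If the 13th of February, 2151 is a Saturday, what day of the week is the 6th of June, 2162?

From February 13, 2151 to February 13, 2162: 11 years, of which 3 contain a Feb 29 — 8×365 + 3×366 = 4018 days.
February 2162: 28 − 13 = 15 days remain (2162 is not a leap year, so February has 28 days).
Then March (31), April (30), May (31): 31 + 30 + 31 = 92 days.
June 1–6, 2162: 6 days.
Residual: 113 days.
Total: 4131 days.
4131 mod 7 = 1, so 1 day after Saturday is Sunday.

Sunday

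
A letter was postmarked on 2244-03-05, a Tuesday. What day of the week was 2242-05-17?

Count forward from the earlier date (May 17, 2242) to the later (March 5, 2244):
May 2242: 31 − 17 = 14 days remain.
Then 21 full months totalling 639 days.
March 1–5, 2244: 5 days.
Total: 14 + 639 + 5 = 658 days.
658 is a multiple of 7, so 2242-05-17 falls on the same weekday: Tuesday.

Tuesday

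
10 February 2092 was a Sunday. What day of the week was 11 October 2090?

Wednesday

Count forward from the earlier date (October 11, 2090) to the later (February 10, 2092):
October 2090: 31 − 11 = 20 days remain.
Then 15 full months totalling 457 days.
February 1–10, 2092: 10 days (2092 is a leap year).
Total: 20 + 457 + 10 = 487 days.
487 mod 7 = 4, so 4 days before Sunday is Wednesday.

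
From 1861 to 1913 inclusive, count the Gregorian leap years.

12

Years divisible by 4: 1864, 1868, …, 1912 — 13 in all.
Of these, 1900 is divisible by 100 but not 400, so not leap.
Leap years: 13 − 1 = 12.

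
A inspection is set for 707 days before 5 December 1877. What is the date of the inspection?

29 December 1875

Count 707 days before December 5, 1877:
Day-of-year of December 29, 1875: 363.
Day-of-year of December 5, 1877: 339.
1875 has 365 days, so 365 − 363 = 2 days remain in 1875.
Full years: 1876: 366. Sum = 366.
Total: 2 + 366 + 339 = 707 days.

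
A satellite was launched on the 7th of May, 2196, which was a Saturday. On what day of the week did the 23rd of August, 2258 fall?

Monday

From May 7, 2196 to May 7, 2258: 62 years, of which 14 contain a Feb 29 — 48×365 + 14×366 = 22644 days.
(2200 is not a leap year (divisible by 100 but not 400).)
May 2258: 31 − 7 = 24 days remain.
Then June (30), July (31): 30 + 31 = 61 days.
August 1–23, 2258: 23 days.
Residual: 108 days.
Total: 22752 days.
22752 mod 7 = 2, so 2 days after Saturday is Monday.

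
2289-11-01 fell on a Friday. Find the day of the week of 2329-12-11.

Day-of-year of November 1, 2289: 305.
Day-of-year of December 11, 2329: 345.
2289 has 365 days, so 365 − 305 = 60 days remain in 2289.
Full years 2290–2328: 30 common + 9 leap = 30×365 + 9×366 = 14244 days.
Total: 60 + 14244 + 345 = 14649 days.
14649 mod 7 = 5, so 5 days after Friday is Wednesday.

Wednesday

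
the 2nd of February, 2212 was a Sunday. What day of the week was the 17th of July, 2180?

Monday

Count forward from the earlier date (July 17, 2180) to the later (February 2, 2212):
From July 17, 2180 to July 17, 2211: 31 years, of which 6 contain a Feb 29 — 25×365 + 6×366 = 11321 days.
(2200 is not a leap year (divisible by 100 but not 400).)
July 2211: 31 − 17 = 14 days remain.
Then August (31), September (30), October (31), November (30), December (31), January (31): 31 + 30 + 31 + 30 + 31 + 31 = 184 days.
February 1–2, 2212: 2 days (2212 is a leap year).
Residual: 200 days.
Total: 11521 days.
11521 mod 7 = 6, so 6 days before Sunday is Monday.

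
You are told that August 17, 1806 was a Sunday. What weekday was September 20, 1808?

Tuesday

August 17, 1806 → August 17, 1807: 365 days.
August 17, 1807 → August 17, 1808: 366 days (1808 is a leap year).
August 1808: 31 − 17 = 14 days remain.
September 1–20, 1808: 20 days.
Residual: 34 days.
Total: 765 days.
765 mod 7 = 2, so 2 days after Sunday is Tuesday.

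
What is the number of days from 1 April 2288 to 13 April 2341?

Day-of-year of April 1, 2288: 92.
Day-of-year of April 13, 2341: 103.
2288 has 366 days, so 366 − 92 = 274 days remain in 2288.
Full years 2289–2340: 40 common + 12 leap = 40×365 + 12×366 = 18992 days.
Total: 274 + 18992 + 103 = 19369 days.

19369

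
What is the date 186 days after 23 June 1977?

26 December 1977

Count 186 days after June 23, 1977:
June 1977: 30 − 23 = 7 days remain.
Then July (31), August (31), September (30), October (31), November (30): 31 + 31 + 30 + 31 + 30 = 153 days.
December 1–26, 1977: 26 days.
Total: 7 + 153 + 26 = 186 days.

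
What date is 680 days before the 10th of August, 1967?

the 29th of September, 1965

Count 680 days before August 10, 1967:
Day-of-year of September 29, 1965: 272.
Day-of-year of August 10, 1967: 222.
1965 has 365 days, so 365 − 272 = 93 days remain in 1965.
Full years: 1966: 365. Sum = 365.
Total: 93 + 365 + 222 = 680 days.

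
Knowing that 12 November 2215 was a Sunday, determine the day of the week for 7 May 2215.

Sunday

Count forward from the earlier date (May 7, 2215) to the later (November 12, 2215):
May 2215: 31 − 7 = 24 days remain.
Then June (30), July (31), August (31), September (30), October (31): 30 + 31 + 31 + 30 + 31 = 153 days.
November 1–12, 2215: 12 days.
Total: 24 + 153 + 12 = 189 days.
189 is a multiple of 7, so 7 May 2215 falls on the same weekday: Sunday.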